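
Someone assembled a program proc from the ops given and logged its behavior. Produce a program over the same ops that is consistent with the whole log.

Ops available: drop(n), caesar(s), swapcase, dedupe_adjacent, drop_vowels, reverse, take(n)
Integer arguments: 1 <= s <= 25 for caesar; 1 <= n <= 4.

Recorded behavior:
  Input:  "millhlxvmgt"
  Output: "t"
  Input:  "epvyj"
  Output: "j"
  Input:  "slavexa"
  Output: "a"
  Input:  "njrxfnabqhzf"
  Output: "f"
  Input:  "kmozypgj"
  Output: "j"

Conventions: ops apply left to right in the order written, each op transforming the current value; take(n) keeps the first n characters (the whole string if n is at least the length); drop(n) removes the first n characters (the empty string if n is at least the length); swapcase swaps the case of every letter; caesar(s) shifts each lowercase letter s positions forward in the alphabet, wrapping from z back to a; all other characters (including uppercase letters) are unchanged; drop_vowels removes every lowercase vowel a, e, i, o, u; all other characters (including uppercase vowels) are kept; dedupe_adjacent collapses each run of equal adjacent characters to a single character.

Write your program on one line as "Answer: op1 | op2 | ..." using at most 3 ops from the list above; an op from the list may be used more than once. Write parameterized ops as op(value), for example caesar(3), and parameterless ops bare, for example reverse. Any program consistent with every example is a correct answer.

reverse | take(1)

Check, running the answer program on each example:
  "millhlxvmgt" -> "tgmvxlhllim" -> "t"
  "epvyj" -> "jyvpe" -> "j"
  "slavexa" -> "axevals" -> "a"
  "njrxfnabqhzf" -> "fzhqbanfxrjn" -> "f"
  "kmozypgj" -> "jgpyzomk" -> "j"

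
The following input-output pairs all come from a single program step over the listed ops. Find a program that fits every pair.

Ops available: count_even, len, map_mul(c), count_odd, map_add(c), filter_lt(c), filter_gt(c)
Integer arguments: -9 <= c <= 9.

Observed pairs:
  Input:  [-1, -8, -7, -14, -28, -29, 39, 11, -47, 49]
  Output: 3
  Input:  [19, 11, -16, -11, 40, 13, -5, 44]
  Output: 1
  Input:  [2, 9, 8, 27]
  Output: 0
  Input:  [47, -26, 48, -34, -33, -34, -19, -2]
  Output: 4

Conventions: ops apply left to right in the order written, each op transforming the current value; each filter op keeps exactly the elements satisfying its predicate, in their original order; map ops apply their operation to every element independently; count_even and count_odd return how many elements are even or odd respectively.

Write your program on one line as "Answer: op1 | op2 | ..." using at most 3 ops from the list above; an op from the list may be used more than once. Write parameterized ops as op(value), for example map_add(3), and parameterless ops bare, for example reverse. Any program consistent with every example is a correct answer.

filter_lt(0) | filter_lt(-1) | count_even

Check, running the answer program on each example:
  [-1, -8, -7, -14, -28, -29, 39, 11, -47, 49] -> [-1, -8, -7, -14, -28, -29, -47] -> [-8, -7, -14, -28, -29, -47] -> 3
  [19, 11, -16, -11, 40, 13, -5, 44] -> [-16, -11, -5] -> [-16, -11, -5] -> 1
  [2, 9, 8, 27] -> [] -> [] -> 0
  [47, -26, 48, -34, -33, -34, -19, -2] -> [-26, -34, -33, -34, -19, -2] -> [-26, -34, -33, -34, -19, -2] -> 4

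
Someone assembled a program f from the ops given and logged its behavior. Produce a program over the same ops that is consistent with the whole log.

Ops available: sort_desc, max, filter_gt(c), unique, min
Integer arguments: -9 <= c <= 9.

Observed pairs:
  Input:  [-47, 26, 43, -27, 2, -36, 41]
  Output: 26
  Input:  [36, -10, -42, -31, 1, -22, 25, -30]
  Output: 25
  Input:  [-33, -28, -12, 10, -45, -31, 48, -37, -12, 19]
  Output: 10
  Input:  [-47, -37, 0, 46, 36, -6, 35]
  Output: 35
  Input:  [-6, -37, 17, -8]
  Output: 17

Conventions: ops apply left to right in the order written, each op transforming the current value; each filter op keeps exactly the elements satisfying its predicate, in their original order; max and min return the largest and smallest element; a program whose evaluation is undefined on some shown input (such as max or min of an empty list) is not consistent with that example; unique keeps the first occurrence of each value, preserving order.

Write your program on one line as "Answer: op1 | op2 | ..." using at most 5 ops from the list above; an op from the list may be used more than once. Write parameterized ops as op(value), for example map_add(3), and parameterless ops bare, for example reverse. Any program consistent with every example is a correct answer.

sort_desc | filter_gt(-1) | filter_gt(4) | min

Check, running the answer program on each example:
  [-47, 26, 43, -27, 2, -36, 41] -> [43, 41, 26, 2, -27, -36, -47] -> [43, 41, 26, 2] -> [43, 41, 26] -> 26
  [36, -10, -42, -31, 1, -22, 25, -30] -> [36, 25, 1, -10, -22, -30, -31, -42] -> [36, 25, 1] -> [36, 25] -> 25
  [-33, -28, -12, 10, -45, -31, 48, -37, -12, 19] -> [48, 19, 10, -12, -12, -28, -31, -33, -37, -45] -> [48, 19, 10] -> [48, 19, 10] -> 10
  [-47, -37, 0, 46, 36, -6, 35] -> [46, 36, 35, 0, -6, -37, -47] -> [46, 36, 35, 0] -> [46, 36, 35] -> 35
  [-6, -37, 17, -8] -> [17, -6, -8, -37] -> [17] -> [17] -> 17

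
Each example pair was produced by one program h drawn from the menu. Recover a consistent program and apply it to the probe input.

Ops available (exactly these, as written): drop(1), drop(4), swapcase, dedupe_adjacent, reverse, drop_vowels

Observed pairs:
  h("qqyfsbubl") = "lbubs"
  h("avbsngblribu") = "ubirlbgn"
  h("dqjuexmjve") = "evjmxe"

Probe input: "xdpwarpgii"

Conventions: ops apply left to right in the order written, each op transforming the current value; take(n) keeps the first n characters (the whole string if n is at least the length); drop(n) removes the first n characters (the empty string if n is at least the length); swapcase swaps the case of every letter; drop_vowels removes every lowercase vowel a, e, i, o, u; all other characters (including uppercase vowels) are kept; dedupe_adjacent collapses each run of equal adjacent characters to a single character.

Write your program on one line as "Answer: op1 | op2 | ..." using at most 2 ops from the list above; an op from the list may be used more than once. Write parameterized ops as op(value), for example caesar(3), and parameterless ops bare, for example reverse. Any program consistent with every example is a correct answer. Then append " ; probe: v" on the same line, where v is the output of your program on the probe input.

drop(4) | reverse ; probe: "iigpra"

Check, running the answer program on each example:
  "qqyfsbubl" -> "sbubl" -> "lbubs"
  "avbsngblribu" -> "ngblribu" -> "ubirlbgn"
  "dqjuexmjve" -> "exmjve" -> "evjmxe"
  probe: "xdpwarpgii" -> "arpgii" -> "iigpra"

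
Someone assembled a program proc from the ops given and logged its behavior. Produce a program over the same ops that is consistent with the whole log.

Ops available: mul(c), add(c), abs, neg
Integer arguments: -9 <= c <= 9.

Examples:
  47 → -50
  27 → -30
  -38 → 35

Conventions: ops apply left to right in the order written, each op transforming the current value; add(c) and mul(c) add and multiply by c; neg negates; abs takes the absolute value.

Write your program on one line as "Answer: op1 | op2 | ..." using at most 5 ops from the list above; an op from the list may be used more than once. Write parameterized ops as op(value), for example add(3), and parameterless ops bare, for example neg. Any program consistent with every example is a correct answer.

add(7) | neg | add(1) | add(3)

Check, running the answer program on each example:
  47 -> 54 -> -54 -> -53 -> -50
  27 -> 34 -> -34 -> -33 -> -30
  -38 -> -31 -> 31 -> 32 -> 35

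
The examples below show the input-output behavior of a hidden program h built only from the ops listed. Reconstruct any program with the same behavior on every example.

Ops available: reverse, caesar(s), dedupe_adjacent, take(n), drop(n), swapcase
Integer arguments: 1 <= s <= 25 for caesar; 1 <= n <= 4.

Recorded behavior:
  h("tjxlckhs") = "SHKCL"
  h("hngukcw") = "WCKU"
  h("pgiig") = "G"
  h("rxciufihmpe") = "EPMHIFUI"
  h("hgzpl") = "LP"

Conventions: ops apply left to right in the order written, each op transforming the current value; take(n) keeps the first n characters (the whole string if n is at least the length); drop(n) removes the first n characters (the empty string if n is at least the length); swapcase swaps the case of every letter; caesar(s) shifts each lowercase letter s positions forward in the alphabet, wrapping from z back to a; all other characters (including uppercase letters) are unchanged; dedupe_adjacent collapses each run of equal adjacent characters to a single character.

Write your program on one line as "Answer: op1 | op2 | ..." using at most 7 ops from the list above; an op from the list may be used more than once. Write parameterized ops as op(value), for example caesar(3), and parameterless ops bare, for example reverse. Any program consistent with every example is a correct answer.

swapcase | reverse | dedupe_adjacent | reverse | drop(3) | reverse

Check, running the answer program on each example:
  "tjxlckhs" -> "TJXLCKHS" -> "SHKCLXJT" -> "SHKCLXJT" -> "TJXLCKHS" -> "LCKHS" -> "SHKCL"
  "hngukcw" -> "HNGUKCW" -> "WCKUGNH" -> "WCKUGNH" -> "HNGUKCW" -> "UKCW" -> "WCKU"
  "pgiig" -> "PGIIG" -> "GIIGP" -> "GIGP" -> "PGIG" -> "G" -> "G"
  "rxciufihmpe" -> "RXCIUFIHMPE" -> "EPMHIFUICXR" -> "EPMHIFUICXR" -> "RXCIUFIHMPE" -> "IUFIHMPE" -> "EPMHIFUI"
  "hgzpl" -> "HGZPL" -> "LPZGH" -> "LPZGH" -> "HGZPL" -> "PL" -> "LP"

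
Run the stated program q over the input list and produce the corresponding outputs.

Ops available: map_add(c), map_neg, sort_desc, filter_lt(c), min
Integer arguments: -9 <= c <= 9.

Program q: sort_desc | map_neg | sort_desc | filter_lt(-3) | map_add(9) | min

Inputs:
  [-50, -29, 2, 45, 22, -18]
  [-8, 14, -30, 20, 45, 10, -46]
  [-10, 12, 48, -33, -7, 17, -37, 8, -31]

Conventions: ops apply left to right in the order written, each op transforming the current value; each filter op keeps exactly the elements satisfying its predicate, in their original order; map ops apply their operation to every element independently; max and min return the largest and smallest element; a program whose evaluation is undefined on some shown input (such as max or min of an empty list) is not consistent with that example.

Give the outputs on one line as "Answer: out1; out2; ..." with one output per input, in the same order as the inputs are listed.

Execution, op by op:
  [-50, -29, 2, 45, 22, -18] -> [45, 22, 2, -18, -29, -50] -> [-45, -22, -2, 18, 29, 50] -> [50, 29, 18, -2, -22, -45] -> [-22, -45] -> [-13, -36] -> -36
  [-8, 14, -30, 20, 45, 10, -46] -> [45, 20, 14, 10, -8, -30, -46] -> [-45, -20, -14, -10, 8, 30, 46] -> [46, 30, 8, -10, -14, -20, -45] -> [-10, -14, -20, -45] -> [-1, -5, -11, -36] -> -36
  [-10, 12, 48, -33, -7, 17, -37, 8, -31] -> [48, 17, 12, 8, -7, -10, -31, -33, -37] -> [-48, -17, -12, -8, 7, 10, 31, 33, 37] -> [37, 33, 31, 10, 7, -8, -12, -17, -48] -> [-8, -12, -17, -48] -> [1, -3, -8, -39] -> -39

-36; -36; -39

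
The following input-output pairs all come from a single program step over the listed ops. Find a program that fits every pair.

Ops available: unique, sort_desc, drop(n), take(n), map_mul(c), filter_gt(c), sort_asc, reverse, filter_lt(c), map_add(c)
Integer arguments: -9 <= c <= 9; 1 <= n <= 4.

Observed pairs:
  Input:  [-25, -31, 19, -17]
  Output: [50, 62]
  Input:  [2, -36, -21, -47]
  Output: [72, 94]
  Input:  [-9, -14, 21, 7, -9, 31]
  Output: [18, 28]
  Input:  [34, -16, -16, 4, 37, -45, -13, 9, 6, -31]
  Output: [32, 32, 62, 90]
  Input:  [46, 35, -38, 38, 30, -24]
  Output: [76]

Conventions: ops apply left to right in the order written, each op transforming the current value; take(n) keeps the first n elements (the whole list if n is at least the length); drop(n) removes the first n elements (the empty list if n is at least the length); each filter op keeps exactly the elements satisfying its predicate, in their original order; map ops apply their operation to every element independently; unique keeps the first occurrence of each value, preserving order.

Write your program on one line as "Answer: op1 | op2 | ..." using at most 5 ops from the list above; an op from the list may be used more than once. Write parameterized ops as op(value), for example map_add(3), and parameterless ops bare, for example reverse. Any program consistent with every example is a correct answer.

map_mul(-2) | filter_gt(2) | sort_asc | drop(1)

Check, running the answer program on each example:
  [-25, -31, 19, -17] -> [50, 62, -38, 34] -> [50, 62, 34] -> [34, 50, 62] -> [50, 62]
  [2, -36, -21, -47] -> [-4, 72, 42, 94] -> [72, 42, 94] -> [42, 72, 94] -> [72, 94]
  [-9, -14, 21, 7, -9, 31] -> [18, 28, -42, -14, 18, -62] -> [18, 28, 18] -> [18, 18, 28] -> [18, 28]
  [34, -16, -16, 4, 37, -45, -13, 9, 6, -31] -> [-68, 32, 32, -8, -74, 90, 26, -18, -12, 62] -> [32, 32, 90, 26, 62] -> [26, 32, 32, 62, 90] -> [32, 32, 62, 90]
  [46, 35, -38, 38, 30, -24] -> [-92, -70, 76, -76, -60, 48] -> [76, 48] -> [48, 76] -> [76]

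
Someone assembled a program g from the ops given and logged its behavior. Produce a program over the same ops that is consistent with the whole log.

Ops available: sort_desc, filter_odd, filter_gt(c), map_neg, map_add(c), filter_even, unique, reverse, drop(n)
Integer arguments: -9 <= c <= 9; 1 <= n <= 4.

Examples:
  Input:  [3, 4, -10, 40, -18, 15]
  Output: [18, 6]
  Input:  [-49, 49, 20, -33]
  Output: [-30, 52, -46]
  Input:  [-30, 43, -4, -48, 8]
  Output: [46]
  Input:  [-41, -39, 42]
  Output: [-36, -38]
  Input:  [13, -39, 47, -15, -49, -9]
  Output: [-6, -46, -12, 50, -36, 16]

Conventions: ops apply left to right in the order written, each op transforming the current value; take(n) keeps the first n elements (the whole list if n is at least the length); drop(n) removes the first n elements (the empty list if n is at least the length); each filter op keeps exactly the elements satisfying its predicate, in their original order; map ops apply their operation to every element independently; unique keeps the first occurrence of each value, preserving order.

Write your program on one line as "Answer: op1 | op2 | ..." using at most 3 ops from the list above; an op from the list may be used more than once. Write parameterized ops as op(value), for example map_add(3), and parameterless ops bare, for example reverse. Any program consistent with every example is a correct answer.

filter_odd | map_add(3) | reverse

Check, running the answer program on each example:
  [3, 4, -10, 40, -18, 15] -> [3, 15] -> [6, 18] -> [18, 6]
  [-49, 49, 20, -33] -> [-49, 49, -33] -> [-46, 52, -30] -> [-30, 52, -46]
  [-30, 43, -4, -48, 8] -> [43] -> [46] -> [46]
  [-41, -39, 42] -> [-41, -39] -> [-38, -36] -> [-36, -38]
  [13, -39, 47, -15, -49, -9] -> [13, -39, 47, -15, -49, -9] -> [16, -36, 50, -12, -46, -6] -> [-6, -46, -12, 50, -36, 16]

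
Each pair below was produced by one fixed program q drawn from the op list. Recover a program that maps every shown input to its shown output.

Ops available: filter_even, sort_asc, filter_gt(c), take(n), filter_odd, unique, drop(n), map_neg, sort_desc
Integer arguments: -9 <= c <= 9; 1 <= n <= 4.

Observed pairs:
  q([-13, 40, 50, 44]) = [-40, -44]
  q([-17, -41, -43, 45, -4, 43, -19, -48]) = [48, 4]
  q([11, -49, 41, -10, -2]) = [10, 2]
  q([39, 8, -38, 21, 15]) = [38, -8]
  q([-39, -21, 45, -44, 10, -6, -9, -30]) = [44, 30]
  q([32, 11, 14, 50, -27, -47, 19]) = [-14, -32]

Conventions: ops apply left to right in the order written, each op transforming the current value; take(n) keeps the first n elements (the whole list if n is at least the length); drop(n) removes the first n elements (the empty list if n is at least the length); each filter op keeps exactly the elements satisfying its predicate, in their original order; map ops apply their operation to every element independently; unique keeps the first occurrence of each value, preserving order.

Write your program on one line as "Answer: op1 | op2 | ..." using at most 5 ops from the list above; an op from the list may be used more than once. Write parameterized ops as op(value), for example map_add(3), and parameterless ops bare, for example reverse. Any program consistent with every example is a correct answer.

filter_even | sort_asc | take(2) | map_neg

Check, running the answer program on each example:
  [-13, 40, 50, 44] -> [40, 50, 44] -> [40, 44, 50] -> [40, 44] -> [-40, -44]
  [-17, -41, -43, 45, -4, 43, -19, -48] -> [-4, -48] -> [-48, -4] -> [-48, -4] -> [48, 4]
  [11, -49, 41, -10, -2] -> [-10, -2] -> [-10, -2] -> [-10, -2] -> [10, 2]
  [39, 8, -38, 21, 15] -> [8, -38] -> [-38, 8] -> [-38, 8] -> [38, -8]
  [-39, -21, 45, -44, 10, -6, -9, -30] -> [-44, 10, -6, -30] -> [-44, -30, -6, 10] -> [-44, -30] -> [44, 30]
  [32, 11, 14, 50, -27, -47, 19] -> [32, 14, 50] -> [14, 32, 50] -> [14, 32] -> [-14, -32]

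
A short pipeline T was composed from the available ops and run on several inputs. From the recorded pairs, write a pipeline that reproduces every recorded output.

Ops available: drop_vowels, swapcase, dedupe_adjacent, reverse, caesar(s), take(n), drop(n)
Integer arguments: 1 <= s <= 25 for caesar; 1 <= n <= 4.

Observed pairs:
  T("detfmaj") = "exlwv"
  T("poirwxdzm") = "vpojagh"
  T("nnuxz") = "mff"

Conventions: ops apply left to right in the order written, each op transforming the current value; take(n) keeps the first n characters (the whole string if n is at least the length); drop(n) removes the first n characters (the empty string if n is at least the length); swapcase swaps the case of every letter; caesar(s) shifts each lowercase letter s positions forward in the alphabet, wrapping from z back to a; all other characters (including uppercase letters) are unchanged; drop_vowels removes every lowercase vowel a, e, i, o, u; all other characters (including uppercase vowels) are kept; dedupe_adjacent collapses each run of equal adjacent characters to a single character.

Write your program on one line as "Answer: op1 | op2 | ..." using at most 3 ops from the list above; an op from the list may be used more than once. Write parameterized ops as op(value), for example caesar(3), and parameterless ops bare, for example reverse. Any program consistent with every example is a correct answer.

reverse | drop(2) | caesar(18)

Check, running the answer program on each example:
  "detfmaj" -> "jamfted" -> "mfted" -> "exlwv"
  "poirwxdzm" -> "mzdxwriop" -> "dxwriop" -> "vpojagh"
  "nnuxz" -> "zxunn" -> "unn" -> "mff"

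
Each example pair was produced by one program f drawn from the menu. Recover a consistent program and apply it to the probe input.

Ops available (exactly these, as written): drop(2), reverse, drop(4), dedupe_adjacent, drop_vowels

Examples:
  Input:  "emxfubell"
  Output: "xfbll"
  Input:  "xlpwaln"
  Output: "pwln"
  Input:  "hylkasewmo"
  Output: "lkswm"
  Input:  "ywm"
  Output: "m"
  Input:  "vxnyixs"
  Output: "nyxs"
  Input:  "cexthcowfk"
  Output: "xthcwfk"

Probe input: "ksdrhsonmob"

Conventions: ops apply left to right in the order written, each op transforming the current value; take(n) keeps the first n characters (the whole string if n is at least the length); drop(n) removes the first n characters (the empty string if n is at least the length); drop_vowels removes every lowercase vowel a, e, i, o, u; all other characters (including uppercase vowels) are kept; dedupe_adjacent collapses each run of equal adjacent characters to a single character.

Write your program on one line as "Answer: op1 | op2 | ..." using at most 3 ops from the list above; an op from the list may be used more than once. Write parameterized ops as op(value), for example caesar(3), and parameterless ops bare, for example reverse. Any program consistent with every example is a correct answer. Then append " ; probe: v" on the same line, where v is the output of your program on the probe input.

drop(2) | drop_vowels ; probe: "drhsnmb"

Check, running the answer program on each example:
  "emxfubell" -> "xfubell" -> "xfbll"
  "xlpwaln" -> "pwaln" -> "pwln"
  "hylkasewmo" -> "lkasewmo" -> "lkswm"
  "ywm" -> "m" -> "m"
  "vxnyixs" -> "nyixs" -> "nyxs"
  "cexthcowfk" -> "xthcowfk" -> "xthcwfk"
  probe: "ksdrhsonmob" -> "drhsonmob" -> "drhsnmb"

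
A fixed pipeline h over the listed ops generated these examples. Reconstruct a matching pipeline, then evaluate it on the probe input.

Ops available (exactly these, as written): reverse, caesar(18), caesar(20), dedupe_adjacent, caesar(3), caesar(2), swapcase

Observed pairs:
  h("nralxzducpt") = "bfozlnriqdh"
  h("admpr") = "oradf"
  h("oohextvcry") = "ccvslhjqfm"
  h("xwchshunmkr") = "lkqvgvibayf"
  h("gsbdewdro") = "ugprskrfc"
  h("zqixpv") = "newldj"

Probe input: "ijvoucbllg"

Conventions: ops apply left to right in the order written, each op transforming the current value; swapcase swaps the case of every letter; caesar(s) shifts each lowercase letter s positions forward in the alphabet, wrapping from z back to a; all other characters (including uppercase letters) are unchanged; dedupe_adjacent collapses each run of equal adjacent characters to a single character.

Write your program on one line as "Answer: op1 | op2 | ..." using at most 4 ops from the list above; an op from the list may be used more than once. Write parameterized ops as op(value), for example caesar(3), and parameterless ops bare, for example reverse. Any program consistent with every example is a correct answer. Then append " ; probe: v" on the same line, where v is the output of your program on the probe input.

caesar(2) | caesar(20) | caesar(18) ; probe: "wxjciqpzzu"

Check, running the answer program on each example:
  "nralxzducpt" -> "ptcnzbfwerv" -> "jnwhtvzqylp" -> "bfozlnriqdh"
  "admpr" -> "cfort" -> "wziln" -> "oradf"
  "oohextvcry" -> "qqjgzvxeta" -> "kkdatprynu" -> "ccvslhjqfm"
  "xwchshunmkr" -> "zyejujwpomt" -> "tsydodqjign" -> "lkqvgvibayf"
  "gsbdewdro" -> "iudfgyftq" -> "coxzasznk" -> "ugprskrfc"
  "zqixpv" -> "bskzrx" -> "vmetlr" -> "newldj"
  probe: "ijvoucbllg" -> "klxqwednni" -> "efrkqyxhhc" -> "wxjciqpzzu"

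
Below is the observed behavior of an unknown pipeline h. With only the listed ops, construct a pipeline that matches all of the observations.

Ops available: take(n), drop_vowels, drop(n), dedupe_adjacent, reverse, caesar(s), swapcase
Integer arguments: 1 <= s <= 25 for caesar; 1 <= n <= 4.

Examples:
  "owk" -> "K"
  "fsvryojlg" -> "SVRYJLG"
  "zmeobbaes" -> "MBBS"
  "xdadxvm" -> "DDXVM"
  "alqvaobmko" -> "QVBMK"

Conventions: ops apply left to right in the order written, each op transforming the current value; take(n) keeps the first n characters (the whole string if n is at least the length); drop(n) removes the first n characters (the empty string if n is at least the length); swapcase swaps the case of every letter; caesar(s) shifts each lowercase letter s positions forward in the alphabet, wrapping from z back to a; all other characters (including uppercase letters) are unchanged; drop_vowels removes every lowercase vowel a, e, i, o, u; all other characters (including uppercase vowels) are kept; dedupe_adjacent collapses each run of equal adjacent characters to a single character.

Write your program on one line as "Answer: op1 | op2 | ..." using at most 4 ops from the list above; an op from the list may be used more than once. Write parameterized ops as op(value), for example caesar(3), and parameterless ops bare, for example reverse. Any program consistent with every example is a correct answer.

drop_vowels | swapcase | drop(1)

Check, running the answer program on each example:
  "owk" -> "wk" -> "WK" -> "K"
  "fsvryojlg" -> "fsvryjlg" -> "FSVRYJLG" -> "SVRYJLG"
  "zmeobbaes" -> "zmbbs" -> "ZMBBS" -> "MBBS"
  "xdadxvm" -> "xddxvm" -> "XDDXVM" -> "DDXVM"
  "alqvaobmko" -> "lqvbmk" -> "LQVBMK" -> "QVBMK"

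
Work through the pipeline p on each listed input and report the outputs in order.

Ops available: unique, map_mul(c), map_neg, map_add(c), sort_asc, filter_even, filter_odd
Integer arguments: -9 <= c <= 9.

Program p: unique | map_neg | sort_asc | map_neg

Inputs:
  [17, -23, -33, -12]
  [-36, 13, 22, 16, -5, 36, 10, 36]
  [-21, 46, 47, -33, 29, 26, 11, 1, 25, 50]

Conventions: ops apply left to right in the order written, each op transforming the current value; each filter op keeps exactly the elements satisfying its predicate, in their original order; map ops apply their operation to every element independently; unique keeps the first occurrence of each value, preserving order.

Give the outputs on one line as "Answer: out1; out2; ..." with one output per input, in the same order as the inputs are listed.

[17, -12, -23, -33]; [36, 22, 16, 13, 10, -5, -36]; [50, 47, 46, 29, 26, 25, 11, 1, -21, -33]

Execution, op by op:
  [17, -23, -33, -12] -> [17, -23, -33, -12] -> [-17, 23, 33, 12] -> [-17, 12, 23, 33] -> [17, -12, -23, -33]
  [-36, 13, 22, 16, -5, 36, 10, 36] -> [-36, 13, 22, 16, -5, 36, 10] -> [36, -13, -22, -16, 5, -36, -10] -> [-36, -22, -16, -13, -10, 5, 36] -> [36, 22, 16, 13, 10, -5, -36]
  [-21, 46, 47, -33, 29, 26, 11, 1, 25, 50] -> [-21, 46, 47, -33, 29, 26, 11, 1, 25, 50] -> [21, -46, -47, 33, -29, -26, -11, -1, -25, -50] -> [-50, -47, -46, -29, -26, -25, -11, -1, 21, 33] -> [50, 47, 46, 29, 26, 25, 11, 1, -21, -33]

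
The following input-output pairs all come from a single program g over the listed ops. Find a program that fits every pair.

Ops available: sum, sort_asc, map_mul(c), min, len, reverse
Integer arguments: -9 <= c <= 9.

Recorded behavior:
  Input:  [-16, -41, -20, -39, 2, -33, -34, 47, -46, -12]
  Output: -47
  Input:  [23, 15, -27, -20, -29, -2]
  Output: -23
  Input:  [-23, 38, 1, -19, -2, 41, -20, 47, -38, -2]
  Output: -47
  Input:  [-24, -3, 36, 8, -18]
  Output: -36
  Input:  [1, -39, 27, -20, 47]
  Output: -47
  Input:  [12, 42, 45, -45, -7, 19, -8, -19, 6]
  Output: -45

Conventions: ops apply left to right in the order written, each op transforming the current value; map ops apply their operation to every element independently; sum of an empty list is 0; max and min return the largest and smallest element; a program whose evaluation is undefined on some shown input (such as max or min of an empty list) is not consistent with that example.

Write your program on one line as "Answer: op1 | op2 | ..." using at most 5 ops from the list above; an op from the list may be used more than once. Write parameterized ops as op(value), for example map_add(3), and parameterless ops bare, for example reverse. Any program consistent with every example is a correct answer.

map_mul(-1) | reverse | sort_asc | min

Check, running the answer program on each example:
  [-16, -41, -20, -39, 2, -33, -34, 47, -46, -12] -> [16, 41, 20, 39, -2, 33, 34, -47, 46, 12] -> [12, 46, -47, 34, 33, -2, 39, 20, 41, 16] -> [-47, -2, 12, 16, 20, 33, 34, 39, 41, 46] -> -47
  [23, 15, -27, -20, -29, -2] -> [-23, -15, 27, 20, 29, 2] -> [2, 29, 20, 27, -15, -23] -> [-23, -15, 2, 20, 27, 29] -> -23
  [-23, 38, 1, -19, -2, 41, -20, 47, -38, -2] -> [23, -38, -1, 19, 2, -41, 20, -47, 38, 2] -> [2, 38, -47, 20, -41, 2, 19, -1, -38, 23] -> [-47, -41, -38, -1, 2, 2, 19, 20, 23, 38] -> -47
  [-24, -3, 36, 8, -18] -> [24, 3, -36, -8, 18] -> [18, -8, -36, 3, 24] -> [-36, -8, 3, 18, 24] -> -36
  [1, -39, 27, -20, 47] -> [-1, 39, -27, 20, -47] -> [-47, 20, -27, 39, -1] -> [-47, -27, -1, 20, 39] -> -47
  [12, 42, 45, -45, -7, 19, -8, -19, 6] -> [-12, -42, -45, 45, 7, -19, 8, 19, -6] -> [-6, 19, 8, -19, 7, 45, -45, -42, -12] -> [-45, -42, -19, -12, -6, 7, 8, 19, 45] -> -45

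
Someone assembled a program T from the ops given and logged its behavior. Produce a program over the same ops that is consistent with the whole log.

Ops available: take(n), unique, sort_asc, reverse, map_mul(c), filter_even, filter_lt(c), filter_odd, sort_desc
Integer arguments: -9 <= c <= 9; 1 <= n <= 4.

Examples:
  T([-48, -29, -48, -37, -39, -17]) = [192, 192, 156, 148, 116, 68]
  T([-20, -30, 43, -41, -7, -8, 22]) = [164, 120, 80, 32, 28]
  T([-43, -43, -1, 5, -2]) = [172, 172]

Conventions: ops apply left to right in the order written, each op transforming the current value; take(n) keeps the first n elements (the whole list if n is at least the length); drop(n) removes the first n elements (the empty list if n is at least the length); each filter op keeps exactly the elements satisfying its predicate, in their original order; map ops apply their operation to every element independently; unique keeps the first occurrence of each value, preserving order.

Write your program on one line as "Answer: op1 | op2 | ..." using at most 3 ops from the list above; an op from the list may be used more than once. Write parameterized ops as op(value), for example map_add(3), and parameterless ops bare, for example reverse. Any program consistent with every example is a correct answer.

filter_lt(-5) | map_mul(-4) | sort_desc

Check, running the answer program on each example:
  [-48, -29, -48, -37, -39, -17] -> [-48, -29, -48, -37, -39, -17] -> [192, 116, 192, 148, 156, 68] -> [192, 192, 156, 148, 116, 68]
  [-20, -30, 43, -41, -7, -8, 22] -> [-20, -30, -41, -7, -8] -> [80, 120, 164, 28, 32] -> [164, 120, 80, 32, 28]
  [-43, -43, -1, 5, -2] -> [-43, -43] -> [172, 172] -> [172, 172]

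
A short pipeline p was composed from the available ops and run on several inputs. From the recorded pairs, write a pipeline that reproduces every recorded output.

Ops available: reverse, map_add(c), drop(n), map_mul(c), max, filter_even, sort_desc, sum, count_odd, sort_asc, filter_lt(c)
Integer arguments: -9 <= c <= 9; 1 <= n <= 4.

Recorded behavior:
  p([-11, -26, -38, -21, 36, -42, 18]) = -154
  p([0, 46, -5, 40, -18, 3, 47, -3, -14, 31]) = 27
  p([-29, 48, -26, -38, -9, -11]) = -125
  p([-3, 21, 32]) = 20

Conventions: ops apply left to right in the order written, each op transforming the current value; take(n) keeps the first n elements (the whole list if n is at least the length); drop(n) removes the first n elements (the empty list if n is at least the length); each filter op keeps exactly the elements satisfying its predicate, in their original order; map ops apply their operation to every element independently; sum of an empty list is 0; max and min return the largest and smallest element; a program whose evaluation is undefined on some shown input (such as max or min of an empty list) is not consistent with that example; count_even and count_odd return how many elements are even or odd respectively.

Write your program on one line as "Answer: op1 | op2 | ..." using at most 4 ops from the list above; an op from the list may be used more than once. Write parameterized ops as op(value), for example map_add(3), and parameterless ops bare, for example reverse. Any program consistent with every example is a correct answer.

map_add(-7) | map_add(-3) | sum

Check, running the answer program on each example:
  [-11, -26, -38, -21, 36, -42, 18] -> [-18, -33, -45, -28, 29, -49, 11] -> [-21, -36, -48, -31, 26, -52, 8] -> -154
  [0, 46, -5, 40, -18, 3, 47, -3, -14, 31] -> [-7, 39, -12, 33, -25, -4, 40, -10, -21, 24] -> [-10, 36, -15, 30, -28, -7, 37, -13, -24, 21] -> 27
  [-29, 48, -26, -38, -9, -11] -> [-36, 41, -33, -45, -16, -18] -> [-39, 38, -36, -48, -19, -21] -> -125
  [-3, 21, 32] -> [-10, 14, 25] -> [-13, 11, 22] -> 20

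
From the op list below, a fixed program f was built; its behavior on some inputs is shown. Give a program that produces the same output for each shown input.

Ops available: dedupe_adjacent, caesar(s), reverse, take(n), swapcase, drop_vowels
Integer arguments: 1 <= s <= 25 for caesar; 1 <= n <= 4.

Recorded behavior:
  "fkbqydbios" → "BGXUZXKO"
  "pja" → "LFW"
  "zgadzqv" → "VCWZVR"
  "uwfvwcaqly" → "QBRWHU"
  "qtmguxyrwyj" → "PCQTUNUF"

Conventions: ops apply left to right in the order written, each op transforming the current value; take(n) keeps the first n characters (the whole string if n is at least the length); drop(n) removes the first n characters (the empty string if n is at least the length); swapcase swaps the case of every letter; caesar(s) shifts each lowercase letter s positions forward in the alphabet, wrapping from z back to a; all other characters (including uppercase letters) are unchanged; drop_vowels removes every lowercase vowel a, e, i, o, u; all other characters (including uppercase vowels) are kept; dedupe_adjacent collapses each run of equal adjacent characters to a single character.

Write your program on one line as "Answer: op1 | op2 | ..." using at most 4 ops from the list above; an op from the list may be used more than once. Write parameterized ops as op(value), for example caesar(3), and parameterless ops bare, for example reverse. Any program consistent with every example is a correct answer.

caesar(18) | drop_vowels | caesar(4) | swapcase

Check, running the answer program on each example:
  "fkbqydbios" -> "xctiqvtagk" -> "xctqvtgk" -> "bgxuzxko" -> "BGXUZXKO"
  "pja" -> "hbs" -> "hbs" -> "lfw" -> "LFW"
  "zgadzqv" -> "rysvrin" -> "rysvrn" -> "vcwzvr" -> "VCWZVR"
  "uwfvwcaqly" -> "moxnousidq" -> "mxnsdq" -> "qbrwhu" -> "QBRWHU"
  "qtmguxyrwyj" -> "ileympqjoqb" -> "lympqjqb" -> "pcqtunuf" -> "PCQTUNUF"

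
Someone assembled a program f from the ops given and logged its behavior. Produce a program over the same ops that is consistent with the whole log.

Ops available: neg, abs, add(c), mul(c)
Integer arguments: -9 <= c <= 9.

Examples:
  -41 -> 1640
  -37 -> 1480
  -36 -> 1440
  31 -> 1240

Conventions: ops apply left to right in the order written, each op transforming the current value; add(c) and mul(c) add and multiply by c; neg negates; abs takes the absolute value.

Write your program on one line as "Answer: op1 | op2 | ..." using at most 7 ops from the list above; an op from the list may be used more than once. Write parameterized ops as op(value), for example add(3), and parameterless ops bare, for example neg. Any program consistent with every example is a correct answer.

mul(8) | neg | abs | neg | mul(5) | neg

Check, running the answer program on each example:
  -41 -> -328 -> 328 -> 328 -> -328 -> -1640 -> 1640
  -37 -> -296 -> 296 -> 296 -> -296 -> -1480 -> 1480
  -36 -> -288 -> 288 -> 288 -> -288 -> -1440 -> 1440
  31 -> 248 -> -248 -> 248 -> -248 -> -1240 -> 1240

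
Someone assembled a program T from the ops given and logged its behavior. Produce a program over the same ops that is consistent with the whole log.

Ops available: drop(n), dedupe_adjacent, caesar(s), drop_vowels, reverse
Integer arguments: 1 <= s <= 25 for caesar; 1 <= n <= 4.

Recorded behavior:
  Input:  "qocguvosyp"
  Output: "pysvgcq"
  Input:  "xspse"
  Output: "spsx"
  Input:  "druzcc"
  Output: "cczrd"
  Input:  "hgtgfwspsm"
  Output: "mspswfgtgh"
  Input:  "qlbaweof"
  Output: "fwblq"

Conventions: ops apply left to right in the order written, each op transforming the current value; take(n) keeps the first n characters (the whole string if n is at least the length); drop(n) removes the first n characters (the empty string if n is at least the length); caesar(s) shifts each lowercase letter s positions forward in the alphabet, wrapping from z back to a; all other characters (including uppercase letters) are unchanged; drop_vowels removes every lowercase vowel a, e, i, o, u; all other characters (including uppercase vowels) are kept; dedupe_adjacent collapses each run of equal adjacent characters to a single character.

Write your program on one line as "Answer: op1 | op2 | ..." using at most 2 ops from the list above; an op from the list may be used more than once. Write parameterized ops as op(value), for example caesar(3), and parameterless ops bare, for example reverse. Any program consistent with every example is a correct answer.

drop_vowels | reverse

Check, running the answer program on each example:
  "qocguvosyp" -> "qcgvsyp" -> "pysvgcq"
  "xspse" -> "xsps" -> "spsx"
  "druzcc" -> "drzcc" -> "cczrd"
  "hgtgfwspsm" -> "hgtgfwspsm" -> "mspswfgtgh"
  "qlbaweof" -> "qlbwf" -> "fwblq"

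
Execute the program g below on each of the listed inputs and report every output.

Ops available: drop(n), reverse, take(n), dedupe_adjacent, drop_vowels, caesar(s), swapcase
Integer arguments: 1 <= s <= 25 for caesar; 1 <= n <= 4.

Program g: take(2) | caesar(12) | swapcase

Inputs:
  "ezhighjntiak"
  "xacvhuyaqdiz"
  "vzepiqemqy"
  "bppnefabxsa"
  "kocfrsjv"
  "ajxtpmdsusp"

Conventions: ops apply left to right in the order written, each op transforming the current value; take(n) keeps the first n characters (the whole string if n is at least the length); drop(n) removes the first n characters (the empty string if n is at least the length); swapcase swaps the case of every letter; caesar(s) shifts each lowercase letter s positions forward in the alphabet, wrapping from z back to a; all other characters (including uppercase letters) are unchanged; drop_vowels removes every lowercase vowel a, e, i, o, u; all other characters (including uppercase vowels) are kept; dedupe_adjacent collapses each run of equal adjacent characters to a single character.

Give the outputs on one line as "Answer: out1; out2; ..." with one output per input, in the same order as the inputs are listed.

Execution, op by op:
  "ezhighjntiak" -> "ez" -> "ql" -> "QL"
  "xacvhuyaqdiz" -> "xa" -> "jm" -> "JM"
  "vzepiqemqy" -> "vz" -> "hl" -> "HL"
  "bppnefabxsa" -> "bp" -> "nb" -> "NB"
  "kocfrsjv" -> "ko" -> "wa" -> "WA"
  "ajxtpmdsusp" -> "aj" -> "mv" -> "MV"

"QL"; "JM"; "HL"; "NB"; "WA"; "MV"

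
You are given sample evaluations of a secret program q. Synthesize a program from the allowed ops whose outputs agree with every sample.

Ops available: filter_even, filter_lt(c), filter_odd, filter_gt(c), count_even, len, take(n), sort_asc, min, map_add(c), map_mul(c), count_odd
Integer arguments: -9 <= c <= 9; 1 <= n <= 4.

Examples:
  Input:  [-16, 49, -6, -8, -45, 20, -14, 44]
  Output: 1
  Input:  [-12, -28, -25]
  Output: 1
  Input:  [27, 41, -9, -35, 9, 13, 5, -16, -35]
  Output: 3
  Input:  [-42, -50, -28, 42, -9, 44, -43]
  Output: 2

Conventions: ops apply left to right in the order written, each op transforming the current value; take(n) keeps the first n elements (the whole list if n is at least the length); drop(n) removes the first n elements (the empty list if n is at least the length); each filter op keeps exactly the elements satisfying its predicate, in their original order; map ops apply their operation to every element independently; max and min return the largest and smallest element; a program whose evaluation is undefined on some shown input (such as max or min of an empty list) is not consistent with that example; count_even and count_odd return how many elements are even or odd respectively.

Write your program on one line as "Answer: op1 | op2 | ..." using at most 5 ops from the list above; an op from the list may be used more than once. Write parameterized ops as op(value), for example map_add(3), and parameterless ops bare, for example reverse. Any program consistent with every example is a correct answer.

map_add(-9) | filter_even | map_add(9) | filter_lt(0) | len

Check, running the answer program on each example:
  [-16, 49, -6, -8, -45, 20, -14, 44] -> [-25, 40, -15, -17, -54, 11, -23, 35] -> [40, -54] -> [49, -45] -> [-45] -> 1
  [-12, -28, -25] -> [-21, -37, -34] -> [-34] -> [-25] -> [-25] -> 1
  [27, 41, -9, -35, 9, 13, 5, -16, -35] -> [18, 32, -18, -44, 0, 4, -4, -25, -44] -> [18, 32, -18, -44, 0, 4, -4, -44] -> [27, 41, -9, -35, 9, 13, 5, -35] -> [-9, -35, -35] -> 3
  [-42, -50, -28, 42, -9, 44, -43] -> [-51, -59, -37, 33, -18, 35, -52] -> [-18, -52] -> [-9, -43] -> [-9, -43] -> 2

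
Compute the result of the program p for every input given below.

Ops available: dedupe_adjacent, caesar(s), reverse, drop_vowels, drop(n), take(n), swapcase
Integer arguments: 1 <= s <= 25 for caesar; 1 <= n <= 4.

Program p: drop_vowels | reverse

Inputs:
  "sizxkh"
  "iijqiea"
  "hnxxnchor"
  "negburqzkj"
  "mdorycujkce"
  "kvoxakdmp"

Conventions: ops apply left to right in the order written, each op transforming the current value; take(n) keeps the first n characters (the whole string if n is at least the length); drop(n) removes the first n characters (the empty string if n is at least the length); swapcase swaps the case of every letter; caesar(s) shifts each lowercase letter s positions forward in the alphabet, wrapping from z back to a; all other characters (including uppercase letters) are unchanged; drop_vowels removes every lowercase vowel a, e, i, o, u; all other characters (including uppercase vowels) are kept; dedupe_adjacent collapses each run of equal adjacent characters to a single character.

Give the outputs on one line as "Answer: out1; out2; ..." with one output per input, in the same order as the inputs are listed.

"hkxzs"; "qj"; "rhcnxxnh"; "jkzqrbgn"; "ckjcyrdm"; "pmdkxvk"

Execution, op by op:
  "sizxkh" -> "szxkh" -> "hkxzs"
  "iijqiea" -> "jq" -> "qj"
  "hnxxnchor" -> "hnxxnchr" -> "rhcnxxnh"
  "negburqzkj" -> "ngbrqzkj" -> "jkzqrbgn"
  "mdorycujkce" -> "mdrycjkc" -> "ckjcyrdm"
  "kvoxakdmp" -> "kvxkdmp" -> "pmdkxvk"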